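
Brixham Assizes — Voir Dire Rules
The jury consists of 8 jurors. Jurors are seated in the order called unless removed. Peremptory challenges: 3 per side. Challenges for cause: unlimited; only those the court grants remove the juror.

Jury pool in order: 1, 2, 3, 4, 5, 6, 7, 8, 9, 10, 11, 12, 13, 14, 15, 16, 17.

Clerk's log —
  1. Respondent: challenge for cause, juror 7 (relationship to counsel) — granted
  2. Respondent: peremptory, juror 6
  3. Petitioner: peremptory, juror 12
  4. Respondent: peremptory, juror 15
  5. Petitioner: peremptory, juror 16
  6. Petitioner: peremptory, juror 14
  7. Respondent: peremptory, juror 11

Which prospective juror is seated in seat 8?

Removed: #6, #7, #11, #12, #14, #15, #16.
Filling seats in venire order through position 8: #1, #2, #3, #4, #5, #8, #9, #10.
So seat 8 is #10.

10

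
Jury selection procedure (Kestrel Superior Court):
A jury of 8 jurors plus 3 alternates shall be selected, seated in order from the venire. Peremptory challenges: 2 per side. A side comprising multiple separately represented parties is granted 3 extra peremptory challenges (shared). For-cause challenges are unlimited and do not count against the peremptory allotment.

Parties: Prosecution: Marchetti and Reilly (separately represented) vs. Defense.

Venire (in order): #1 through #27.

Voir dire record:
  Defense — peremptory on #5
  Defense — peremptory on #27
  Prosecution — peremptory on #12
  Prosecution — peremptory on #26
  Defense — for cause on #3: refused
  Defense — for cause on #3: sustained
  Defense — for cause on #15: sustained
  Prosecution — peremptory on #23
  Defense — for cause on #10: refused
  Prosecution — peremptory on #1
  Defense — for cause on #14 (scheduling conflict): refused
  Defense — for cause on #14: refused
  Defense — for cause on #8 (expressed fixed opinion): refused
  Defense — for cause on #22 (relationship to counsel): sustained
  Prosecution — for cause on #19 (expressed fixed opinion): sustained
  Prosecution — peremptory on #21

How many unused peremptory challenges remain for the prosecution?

0

Prosecution allotment: 2 base + 3 multi-party = 5.
Prosecution peremptories used: #12, #26, #23, #1, #21 — 5 (the for-cause on #19 doesn't count).
Remaining: 5 − 5 = 0.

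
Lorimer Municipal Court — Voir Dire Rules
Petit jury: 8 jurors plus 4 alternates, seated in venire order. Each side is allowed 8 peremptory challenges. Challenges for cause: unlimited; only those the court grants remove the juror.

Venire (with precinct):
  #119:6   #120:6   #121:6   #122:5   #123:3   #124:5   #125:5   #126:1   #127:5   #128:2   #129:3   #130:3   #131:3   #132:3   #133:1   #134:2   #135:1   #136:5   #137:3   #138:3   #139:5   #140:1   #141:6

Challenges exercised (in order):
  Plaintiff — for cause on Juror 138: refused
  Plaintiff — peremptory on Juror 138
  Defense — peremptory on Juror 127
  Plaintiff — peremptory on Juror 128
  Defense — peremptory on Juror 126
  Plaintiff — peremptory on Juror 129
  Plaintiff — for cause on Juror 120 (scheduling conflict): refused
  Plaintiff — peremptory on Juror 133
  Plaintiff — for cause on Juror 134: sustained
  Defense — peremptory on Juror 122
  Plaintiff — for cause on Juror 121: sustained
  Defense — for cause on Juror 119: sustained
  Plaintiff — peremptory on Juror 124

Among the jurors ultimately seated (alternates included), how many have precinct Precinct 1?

Removed: #119, #121, #122, #124, #126, #127, #128, #129, #133, #134, #138.
Seated (12 incl. alternates): #120, #123, #125, #130, #131, #132, #135, #136, #137, #139, #140, #141.
Of those, in Precinct 1: #135, #140 → 2.

2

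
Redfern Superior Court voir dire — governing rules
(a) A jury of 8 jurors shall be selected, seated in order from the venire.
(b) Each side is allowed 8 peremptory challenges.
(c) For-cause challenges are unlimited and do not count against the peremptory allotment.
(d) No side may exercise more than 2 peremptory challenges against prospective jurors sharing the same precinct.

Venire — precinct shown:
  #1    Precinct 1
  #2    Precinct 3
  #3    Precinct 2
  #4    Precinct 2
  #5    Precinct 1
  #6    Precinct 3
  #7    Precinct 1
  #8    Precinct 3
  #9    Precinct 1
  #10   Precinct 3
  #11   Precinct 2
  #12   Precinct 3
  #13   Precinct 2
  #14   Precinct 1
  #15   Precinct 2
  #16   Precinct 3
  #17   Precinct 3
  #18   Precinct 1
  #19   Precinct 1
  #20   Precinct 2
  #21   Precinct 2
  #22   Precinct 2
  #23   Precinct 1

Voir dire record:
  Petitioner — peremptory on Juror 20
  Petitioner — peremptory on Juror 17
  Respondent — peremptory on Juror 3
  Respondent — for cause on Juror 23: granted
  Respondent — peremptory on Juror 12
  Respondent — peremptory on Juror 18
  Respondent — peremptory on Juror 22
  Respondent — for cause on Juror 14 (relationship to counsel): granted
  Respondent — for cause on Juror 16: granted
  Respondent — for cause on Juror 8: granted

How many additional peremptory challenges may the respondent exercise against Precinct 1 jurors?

1

Respondent peremptories so far: #3, #12, #18, #22 — 4 of 8 used, 4 left overall.
Against Precinct 1: #18 — 1 used; per-precinct cap 2 leaves 1.
Binding limit: min(4, 1) = 1.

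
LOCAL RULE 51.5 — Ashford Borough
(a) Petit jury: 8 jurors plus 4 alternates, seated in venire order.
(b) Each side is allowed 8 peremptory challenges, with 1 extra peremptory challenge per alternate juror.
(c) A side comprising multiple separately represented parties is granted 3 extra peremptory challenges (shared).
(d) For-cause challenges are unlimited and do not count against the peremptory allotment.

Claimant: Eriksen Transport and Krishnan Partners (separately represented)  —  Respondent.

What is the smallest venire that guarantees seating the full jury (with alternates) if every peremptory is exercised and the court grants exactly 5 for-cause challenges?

44

Seats to fill: 8 + 4 alternates = 12.
Peremptories — Claimant: 8 + 1×4 + 3 = 15; Respondent: 8 + 1×4 = 12; total 27.
For-cause removals: 5.
Minimum venire: 12 + 27 + 5 = 44.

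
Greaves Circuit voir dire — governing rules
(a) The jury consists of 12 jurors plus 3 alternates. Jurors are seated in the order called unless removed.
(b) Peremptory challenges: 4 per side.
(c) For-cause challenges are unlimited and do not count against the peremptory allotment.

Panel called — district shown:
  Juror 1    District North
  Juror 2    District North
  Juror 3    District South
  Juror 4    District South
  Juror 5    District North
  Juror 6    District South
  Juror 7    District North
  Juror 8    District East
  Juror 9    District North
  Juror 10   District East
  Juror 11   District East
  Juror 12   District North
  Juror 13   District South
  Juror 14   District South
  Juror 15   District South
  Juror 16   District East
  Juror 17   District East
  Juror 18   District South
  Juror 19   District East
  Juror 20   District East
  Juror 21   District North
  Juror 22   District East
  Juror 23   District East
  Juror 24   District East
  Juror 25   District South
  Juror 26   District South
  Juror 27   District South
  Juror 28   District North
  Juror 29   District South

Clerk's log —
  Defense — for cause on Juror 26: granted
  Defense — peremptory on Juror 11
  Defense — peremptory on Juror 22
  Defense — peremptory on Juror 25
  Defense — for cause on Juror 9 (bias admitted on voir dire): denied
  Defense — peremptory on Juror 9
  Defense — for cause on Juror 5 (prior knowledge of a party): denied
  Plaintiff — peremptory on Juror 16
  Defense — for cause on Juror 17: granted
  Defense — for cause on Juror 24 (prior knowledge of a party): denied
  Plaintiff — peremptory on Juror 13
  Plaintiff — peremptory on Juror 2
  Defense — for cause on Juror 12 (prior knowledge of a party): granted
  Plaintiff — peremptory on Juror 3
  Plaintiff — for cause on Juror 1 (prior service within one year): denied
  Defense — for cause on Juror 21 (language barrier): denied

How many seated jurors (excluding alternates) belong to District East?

4

Removed: #2, #3, #9, #11, #12, #13, #16, #17, #22, #25, #26.
Seated jurors 1–12: #1, #4, #5, #6, #7, #8, #10, #14, #15, #18, #19, #20 (alternates #21, #23, #24 not counted).
Of those, in District East: #8, #10, #19, #20 → 4.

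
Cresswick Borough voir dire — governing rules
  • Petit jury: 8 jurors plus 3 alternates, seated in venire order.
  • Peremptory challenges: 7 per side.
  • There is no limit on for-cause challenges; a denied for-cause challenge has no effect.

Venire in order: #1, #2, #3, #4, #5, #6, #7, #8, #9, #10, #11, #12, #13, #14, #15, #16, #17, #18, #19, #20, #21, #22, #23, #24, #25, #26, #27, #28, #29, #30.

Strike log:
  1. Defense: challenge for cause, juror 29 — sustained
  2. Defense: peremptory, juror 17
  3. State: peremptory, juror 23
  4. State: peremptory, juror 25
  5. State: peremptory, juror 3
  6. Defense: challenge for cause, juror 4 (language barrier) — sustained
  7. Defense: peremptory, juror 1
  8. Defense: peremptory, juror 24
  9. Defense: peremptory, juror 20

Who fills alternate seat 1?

Removed: #1, #3, #4, #17, #20, #23, #24, #25, #29.
Seating in order: seats 1–8 → #2, #5, #6, #7, #8, #9, #10, #11; alternates → #12, #13, #14.
So alternate 1 is #12.

12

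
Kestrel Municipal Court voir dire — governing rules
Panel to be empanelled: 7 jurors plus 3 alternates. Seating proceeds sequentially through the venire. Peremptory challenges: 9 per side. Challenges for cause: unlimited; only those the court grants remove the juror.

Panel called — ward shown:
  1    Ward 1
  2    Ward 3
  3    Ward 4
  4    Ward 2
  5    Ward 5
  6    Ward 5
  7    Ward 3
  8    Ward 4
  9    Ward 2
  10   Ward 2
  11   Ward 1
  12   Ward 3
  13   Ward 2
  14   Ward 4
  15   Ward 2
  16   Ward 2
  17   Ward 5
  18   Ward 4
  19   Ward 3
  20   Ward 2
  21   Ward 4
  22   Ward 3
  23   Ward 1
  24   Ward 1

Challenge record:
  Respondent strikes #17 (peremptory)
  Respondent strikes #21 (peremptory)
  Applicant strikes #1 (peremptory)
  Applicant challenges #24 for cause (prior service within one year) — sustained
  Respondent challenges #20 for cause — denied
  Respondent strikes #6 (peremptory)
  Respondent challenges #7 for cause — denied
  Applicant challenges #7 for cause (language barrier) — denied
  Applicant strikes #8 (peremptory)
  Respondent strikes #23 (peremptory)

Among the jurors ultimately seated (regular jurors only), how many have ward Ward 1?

Removed: #1, #6, #8, #17, #21, #23, #24.
Seated jurors 1–7: #2, #3, #4, #5, #7, #9, #10 (alternates #11, #12, #13 not counted).
None of those are in Ward 1 → 0.

0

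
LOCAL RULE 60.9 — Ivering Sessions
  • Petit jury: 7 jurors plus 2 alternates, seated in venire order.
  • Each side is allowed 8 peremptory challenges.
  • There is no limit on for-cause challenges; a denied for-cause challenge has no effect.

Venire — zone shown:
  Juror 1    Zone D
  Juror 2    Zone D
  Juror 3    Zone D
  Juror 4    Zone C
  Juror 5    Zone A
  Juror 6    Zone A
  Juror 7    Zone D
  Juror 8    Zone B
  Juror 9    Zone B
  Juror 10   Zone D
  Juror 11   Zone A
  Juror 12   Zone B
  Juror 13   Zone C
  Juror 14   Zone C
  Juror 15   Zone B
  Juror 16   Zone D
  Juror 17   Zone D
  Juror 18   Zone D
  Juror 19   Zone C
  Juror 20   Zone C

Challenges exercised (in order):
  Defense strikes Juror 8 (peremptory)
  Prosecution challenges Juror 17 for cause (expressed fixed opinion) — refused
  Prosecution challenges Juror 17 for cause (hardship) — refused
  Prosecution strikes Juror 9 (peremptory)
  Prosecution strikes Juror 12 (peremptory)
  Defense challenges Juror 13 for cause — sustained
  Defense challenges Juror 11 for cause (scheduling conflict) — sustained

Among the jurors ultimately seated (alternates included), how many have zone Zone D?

5

Removed: #8, #9, #11, #12, #13.
Seated (9 incl. alternates): #1, #2, #3, #4, #5, #6, #7, #10, #14.
Of those, in Zone D: #1, #2, #3, #7, #10 → 5.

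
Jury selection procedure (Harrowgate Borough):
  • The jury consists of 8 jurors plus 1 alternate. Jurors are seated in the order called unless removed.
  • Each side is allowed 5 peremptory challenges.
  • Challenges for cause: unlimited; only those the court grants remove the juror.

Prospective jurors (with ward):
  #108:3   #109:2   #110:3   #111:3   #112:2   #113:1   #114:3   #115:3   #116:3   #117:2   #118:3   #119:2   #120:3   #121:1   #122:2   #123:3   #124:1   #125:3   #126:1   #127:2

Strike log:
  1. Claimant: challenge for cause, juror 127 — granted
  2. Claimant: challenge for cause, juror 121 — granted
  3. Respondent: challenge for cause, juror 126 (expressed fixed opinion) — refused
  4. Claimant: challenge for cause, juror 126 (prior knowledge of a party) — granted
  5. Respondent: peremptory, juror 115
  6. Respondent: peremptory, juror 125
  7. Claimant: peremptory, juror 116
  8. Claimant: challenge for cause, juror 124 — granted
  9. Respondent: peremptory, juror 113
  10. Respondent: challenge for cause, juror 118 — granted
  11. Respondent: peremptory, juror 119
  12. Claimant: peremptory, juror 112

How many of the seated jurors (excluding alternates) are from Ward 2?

Removed: #112, #113, #115, #116, #118, #119, #121, #124, #125, #126, #127.
Seated jurors 1–8: #108, #109, #110, #111, #114, #117, #120, #122 (alternates #123 not counted).
Of those, in Ward 2: #109, #117, #122 → 3.

3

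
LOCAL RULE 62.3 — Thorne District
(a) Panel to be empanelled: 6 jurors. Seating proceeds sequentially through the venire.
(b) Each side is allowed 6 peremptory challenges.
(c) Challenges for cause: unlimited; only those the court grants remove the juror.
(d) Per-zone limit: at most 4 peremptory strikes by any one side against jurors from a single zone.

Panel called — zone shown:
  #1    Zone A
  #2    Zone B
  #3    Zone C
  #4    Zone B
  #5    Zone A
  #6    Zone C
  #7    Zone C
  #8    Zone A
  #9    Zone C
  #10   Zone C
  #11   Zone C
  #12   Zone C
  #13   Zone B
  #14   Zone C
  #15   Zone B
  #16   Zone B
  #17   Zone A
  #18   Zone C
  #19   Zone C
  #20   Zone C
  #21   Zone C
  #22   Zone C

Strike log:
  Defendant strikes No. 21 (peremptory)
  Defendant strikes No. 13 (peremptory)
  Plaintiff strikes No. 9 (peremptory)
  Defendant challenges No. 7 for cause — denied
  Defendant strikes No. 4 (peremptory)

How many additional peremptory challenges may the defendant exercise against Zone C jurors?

Defendant peremptories so far: #21, #13, #4 — 3 of 6 used, 3 left overall.
Against Zone C: #21 — 1 used; per-zone cap 4 leaves 3.
Binding limit: min(3, 3) = 3.

3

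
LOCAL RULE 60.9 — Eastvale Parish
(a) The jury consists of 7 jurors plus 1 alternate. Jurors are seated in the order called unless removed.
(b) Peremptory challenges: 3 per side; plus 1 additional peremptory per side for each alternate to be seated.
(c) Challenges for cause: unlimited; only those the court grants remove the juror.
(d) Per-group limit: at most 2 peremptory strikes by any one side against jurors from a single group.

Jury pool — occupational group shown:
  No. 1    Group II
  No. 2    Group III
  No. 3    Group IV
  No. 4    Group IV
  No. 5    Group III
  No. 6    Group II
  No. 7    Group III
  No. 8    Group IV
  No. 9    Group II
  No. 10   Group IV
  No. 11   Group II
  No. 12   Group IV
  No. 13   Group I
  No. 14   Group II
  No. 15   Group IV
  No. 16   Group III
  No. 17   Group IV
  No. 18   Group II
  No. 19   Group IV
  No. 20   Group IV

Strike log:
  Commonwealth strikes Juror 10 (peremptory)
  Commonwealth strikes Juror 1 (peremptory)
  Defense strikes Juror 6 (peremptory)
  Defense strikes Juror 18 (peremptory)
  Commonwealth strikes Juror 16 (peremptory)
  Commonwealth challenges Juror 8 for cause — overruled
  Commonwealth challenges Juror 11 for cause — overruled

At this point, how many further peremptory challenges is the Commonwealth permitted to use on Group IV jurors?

Commonwealth peremptories so far: #10, #1, #16 — 3 of 4 used, 1 left overall.
Against Group IV: #10 — 1 used; per-group cap 2 leaves 1.
Binding limit: min(1, 1) = 1.

1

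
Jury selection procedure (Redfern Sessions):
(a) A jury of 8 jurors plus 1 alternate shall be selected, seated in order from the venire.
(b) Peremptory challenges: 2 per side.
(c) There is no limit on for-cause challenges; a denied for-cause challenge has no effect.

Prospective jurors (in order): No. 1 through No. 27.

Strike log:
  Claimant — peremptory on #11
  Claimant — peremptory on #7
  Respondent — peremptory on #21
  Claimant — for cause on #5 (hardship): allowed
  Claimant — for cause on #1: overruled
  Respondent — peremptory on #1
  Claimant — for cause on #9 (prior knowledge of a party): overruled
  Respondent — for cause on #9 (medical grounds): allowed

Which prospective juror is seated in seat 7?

12

Removed: #1, #5, #7, #9, #11, #21.
Seating in order: seats 1–8 → #2, #3, #4, #6, #8, #10, #12, #13; alternates → #14.
So seat 7 is #12.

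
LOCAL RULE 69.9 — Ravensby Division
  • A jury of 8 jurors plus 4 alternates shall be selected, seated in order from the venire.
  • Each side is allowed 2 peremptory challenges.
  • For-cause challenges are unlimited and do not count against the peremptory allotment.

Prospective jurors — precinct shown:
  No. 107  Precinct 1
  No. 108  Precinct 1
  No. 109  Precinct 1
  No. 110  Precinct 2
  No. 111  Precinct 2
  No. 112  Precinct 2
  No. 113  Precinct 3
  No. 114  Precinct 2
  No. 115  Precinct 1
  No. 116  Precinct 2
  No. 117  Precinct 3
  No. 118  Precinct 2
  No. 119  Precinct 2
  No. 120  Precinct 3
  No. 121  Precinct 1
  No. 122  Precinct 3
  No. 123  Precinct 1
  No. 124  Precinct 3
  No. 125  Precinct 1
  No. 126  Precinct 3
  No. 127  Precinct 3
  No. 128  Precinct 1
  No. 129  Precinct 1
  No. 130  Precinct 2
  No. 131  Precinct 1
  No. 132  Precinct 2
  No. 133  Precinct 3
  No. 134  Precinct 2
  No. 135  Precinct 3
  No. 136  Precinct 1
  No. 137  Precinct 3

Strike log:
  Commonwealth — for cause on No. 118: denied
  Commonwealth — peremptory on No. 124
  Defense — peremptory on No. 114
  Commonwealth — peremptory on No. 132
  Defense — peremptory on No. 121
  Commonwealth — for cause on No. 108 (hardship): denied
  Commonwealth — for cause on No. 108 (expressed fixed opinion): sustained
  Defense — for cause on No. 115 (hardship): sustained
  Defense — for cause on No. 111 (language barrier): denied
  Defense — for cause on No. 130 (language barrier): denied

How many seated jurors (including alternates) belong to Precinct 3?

Removed: #108, #114, #115, #121, #124, #132.
Seated (12 incl. alternates): #107, #109, #110, #111, #112, #113, #116, #117, #118, #119, #120, #122.
Of those, in Precinct 3: #113, #117, #120, #122 → 4.

4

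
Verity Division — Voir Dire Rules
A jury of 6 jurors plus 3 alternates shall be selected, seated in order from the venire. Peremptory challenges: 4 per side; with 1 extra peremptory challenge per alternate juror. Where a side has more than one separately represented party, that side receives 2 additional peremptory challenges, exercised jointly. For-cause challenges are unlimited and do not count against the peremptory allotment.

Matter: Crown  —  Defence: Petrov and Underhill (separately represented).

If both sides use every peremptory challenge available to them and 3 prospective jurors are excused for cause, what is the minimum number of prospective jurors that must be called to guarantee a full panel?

28

Seats to fill: 6 + 3 alternates = 9.
Peremptories — Crown: 4 + 1×3 = 7; Defence: 4 + 1×3 + 2 = 9; total 16.
For-cause removals: 3.
Minimum venire: 9 + 16 + 3 = 28.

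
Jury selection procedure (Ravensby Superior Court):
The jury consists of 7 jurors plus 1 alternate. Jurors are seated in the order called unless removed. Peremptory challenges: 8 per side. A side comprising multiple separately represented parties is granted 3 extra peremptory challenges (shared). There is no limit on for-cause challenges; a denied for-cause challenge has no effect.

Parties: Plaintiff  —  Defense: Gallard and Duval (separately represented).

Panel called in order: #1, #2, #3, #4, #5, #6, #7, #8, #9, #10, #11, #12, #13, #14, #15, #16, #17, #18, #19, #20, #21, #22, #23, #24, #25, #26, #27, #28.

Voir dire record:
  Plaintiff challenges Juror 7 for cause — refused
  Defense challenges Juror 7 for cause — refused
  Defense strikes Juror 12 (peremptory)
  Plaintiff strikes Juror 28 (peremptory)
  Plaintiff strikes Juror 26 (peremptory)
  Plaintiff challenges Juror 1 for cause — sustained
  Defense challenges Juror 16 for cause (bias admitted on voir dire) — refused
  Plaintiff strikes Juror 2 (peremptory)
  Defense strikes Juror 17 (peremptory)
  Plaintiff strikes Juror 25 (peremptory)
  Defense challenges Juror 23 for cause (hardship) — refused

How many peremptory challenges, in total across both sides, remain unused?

13

Plaintiff allotment: 8. Defense allotment: 8 base + 3 multi-party = 11.
Plaintiff peremptories used: #28, #26, #2, #25 — 4 (for-cause on #7, #1 don't count).
Defense peremptories used: #12, #17 — 2 (for-cause on #7, #16, #23 don't count).
Remaining: (8 − 4) + (11 − 2) = 13.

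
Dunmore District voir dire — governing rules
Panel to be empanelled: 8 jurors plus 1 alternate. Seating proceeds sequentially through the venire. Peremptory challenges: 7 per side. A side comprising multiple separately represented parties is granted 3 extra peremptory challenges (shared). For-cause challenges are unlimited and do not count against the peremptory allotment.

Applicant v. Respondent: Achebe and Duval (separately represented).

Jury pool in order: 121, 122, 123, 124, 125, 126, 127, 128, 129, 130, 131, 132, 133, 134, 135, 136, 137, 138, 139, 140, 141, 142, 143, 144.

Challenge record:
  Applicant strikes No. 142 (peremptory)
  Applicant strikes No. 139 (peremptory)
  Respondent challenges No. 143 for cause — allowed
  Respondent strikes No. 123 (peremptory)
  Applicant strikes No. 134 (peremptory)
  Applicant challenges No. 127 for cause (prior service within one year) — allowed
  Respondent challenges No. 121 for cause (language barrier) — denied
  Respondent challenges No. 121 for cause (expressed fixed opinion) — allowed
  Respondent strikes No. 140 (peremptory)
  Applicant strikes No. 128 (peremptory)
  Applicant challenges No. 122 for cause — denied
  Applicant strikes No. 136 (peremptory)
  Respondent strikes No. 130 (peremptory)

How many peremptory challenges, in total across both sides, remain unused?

9

Applicant allotment: 7. Respondent allotment: 7 base + 3 multi-party = 10.
Applicant peremptories used: #142, #139, #134, #128, #136 — 5 (for-cause on #127, #122 don't count).
Respondent peremptories used: #123, #140, #130 — 3 (for-cause on #143, #121, #121 don't count).
Remaining: (7 − 5) + (10 − 3) = 9.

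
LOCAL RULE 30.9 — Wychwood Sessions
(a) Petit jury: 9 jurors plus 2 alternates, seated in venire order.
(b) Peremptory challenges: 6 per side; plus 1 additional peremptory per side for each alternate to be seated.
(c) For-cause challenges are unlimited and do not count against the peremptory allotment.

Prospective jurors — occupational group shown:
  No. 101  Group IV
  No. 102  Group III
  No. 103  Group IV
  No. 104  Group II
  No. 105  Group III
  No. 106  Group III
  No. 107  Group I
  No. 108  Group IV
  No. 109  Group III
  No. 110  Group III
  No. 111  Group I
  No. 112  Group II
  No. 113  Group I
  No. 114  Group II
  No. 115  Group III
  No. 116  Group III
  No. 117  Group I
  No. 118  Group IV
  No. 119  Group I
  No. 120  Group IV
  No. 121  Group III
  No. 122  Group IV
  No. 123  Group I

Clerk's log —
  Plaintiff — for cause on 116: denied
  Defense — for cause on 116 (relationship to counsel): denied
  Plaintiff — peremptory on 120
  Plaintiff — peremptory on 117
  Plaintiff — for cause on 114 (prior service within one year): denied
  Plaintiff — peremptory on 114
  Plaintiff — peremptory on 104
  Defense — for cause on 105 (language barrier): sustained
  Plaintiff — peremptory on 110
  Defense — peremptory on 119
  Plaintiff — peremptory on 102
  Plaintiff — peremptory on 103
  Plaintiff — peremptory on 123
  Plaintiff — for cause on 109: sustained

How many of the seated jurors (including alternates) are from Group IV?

Removed: #102, #103, #104, #105, #109, #110, #114, #117, #119, #120, #123.
Seated (11 incl. alternates): #101, #106, #107, #108, #111, #112, #113, #115, #116, #118, #121.
Of those, in Group IV: #101, #108, #118 → 3.

3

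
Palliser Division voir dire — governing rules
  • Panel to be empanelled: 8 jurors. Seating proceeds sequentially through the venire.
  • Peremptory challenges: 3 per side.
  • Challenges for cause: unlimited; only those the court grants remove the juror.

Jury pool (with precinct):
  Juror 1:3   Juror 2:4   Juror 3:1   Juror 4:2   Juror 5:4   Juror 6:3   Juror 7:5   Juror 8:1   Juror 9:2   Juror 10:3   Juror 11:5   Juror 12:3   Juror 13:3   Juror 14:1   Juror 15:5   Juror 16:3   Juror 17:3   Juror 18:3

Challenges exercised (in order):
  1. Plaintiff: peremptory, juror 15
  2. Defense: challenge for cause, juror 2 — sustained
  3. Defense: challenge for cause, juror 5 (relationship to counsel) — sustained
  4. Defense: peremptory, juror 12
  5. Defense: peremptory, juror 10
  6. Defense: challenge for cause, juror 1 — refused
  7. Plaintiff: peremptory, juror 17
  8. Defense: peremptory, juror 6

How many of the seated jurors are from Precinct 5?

Removed: #2, #5, #6, #10, #12, #15, #17.
Seated jurors 1–8: #1, #3, #4, #7, #8, #9, #11, #13.
Of those, in Precinct 5: #7, #11 → 2.

2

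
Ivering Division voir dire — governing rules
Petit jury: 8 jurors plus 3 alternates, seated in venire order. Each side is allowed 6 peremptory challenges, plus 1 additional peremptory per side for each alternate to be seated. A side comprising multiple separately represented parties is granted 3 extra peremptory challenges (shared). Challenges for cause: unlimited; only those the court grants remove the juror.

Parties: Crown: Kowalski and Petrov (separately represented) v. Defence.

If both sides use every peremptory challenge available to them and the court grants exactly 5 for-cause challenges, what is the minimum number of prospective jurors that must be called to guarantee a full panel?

37

Seats to fill: 8 + 3 alternates = 11.
Peremptories — Crown: 6 + 1×3 + 3 = 12; Defence: 6 + 1×3 = 9; total 21.
For-cause removals: 5.
Minimum venire: 11 + 21 + 5 = 37.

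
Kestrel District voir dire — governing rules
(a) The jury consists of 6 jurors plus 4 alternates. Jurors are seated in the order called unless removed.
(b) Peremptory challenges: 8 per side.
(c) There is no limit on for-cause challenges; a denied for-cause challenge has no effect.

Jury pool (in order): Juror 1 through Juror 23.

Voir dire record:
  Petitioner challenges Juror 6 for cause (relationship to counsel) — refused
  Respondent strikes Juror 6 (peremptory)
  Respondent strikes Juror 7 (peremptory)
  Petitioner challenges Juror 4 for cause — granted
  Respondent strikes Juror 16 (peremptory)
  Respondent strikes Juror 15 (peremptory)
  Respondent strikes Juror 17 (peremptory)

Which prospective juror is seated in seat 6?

Removed: #4, #6, #7, #15, #16, #17.
Seating in order: seats 1–6 → #1, #2, #3, #5, #8, #9; alternates → #10, #11, #12, #13.
So seat 6 is #9.

9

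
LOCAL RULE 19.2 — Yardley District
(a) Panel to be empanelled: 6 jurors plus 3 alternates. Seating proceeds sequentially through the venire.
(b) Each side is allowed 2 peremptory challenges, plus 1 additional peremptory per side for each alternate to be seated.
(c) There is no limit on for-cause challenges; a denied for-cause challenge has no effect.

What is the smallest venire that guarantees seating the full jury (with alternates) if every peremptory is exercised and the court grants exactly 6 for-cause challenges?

Seats to fill: 6 + 3 alternates = 9.
Peremptories: 2 + 1×3 = 5 per side × 2 sides = 10.
For-cause removals: 6.
Minimum venire: 9 + 10 + 6 = 25.

25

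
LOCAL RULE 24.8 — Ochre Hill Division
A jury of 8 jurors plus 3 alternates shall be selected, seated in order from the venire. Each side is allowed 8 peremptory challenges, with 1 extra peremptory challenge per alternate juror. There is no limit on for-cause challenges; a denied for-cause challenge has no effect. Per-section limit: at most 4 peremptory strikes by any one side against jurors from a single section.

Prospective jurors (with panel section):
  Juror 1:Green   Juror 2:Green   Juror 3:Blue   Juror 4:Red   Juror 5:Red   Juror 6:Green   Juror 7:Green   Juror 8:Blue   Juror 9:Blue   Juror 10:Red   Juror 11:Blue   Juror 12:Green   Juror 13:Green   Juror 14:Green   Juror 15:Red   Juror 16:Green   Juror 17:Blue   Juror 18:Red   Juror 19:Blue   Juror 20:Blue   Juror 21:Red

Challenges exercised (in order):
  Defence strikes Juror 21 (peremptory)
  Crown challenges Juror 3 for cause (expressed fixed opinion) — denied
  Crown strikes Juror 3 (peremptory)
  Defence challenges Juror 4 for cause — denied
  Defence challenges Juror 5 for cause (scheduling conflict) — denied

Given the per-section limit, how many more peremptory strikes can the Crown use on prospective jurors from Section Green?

Crown peremptories so far: #3 — 1 of 11 used, 10 left overall.
Against Section Green: none yet — per-section cap 4 leaves 4.
Binding limit: min(10, 4) = 4.

4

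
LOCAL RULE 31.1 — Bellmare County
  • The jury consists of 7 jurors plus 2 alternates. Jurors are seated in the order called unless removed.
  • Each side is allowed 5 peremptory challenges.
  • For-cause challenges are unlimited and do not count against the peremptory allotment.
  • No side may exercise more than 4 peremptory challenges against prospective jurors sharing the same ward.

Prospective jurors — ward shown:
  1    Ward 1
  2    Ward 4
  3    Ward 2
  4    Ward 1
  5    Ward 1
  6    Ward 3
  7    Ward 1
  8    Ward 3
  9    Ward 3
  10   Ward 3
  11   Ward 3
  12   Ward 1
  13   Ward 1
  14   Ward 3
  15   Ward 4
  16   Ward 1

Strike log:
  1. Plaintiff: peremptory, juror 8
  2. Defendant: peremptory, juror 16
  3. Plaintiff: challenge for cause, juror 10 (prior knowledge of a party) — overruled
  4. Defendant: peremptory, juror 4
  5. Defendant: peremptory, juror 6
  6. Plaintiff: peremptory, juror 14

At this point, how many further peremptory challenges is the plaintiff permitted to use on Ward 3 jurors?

Plaintiff peremptories so far: #8, #14 — 2 of 5 used, 3 left overall.
Against Ward 3: #8, #14 — 2 used; per-ward cap 4 leaves 2.
Binding limit: min(3, 2) = 2.

2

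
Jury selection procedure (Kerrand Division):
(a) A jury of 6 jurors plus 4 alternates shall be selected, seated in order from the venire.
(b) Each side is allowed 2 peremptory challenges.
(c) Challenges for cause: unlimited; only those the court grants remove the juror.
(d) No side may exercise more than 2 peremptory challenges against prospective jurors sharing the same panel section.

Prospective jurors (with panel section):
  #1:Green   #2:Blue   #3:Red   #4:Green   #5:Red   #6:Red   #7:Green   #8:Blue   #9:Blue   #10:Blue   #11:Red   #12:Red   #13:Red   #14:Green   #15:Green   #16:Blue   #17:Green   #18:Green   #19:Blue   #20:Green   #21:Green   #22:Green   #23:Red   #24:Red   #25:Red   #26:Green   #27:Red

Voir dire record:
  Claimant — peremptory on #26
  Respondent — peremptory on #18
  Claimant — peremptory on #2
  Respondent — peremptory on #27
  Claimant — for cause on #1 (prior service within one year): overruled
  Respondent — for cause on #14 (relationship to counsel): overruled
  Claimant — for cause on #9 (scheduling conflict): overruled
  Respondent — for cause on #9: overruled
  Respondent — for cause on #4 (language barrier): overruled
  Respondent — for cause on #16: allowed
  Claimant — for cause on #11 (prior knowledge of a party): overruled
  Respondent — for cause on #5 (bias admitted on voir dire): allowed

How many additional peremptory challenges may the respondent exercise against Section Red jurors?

0

Respondent peremptories so far: #18, #27 — 2 of 2 used, 0 left overall.
Against Section Red: #27 — 1 used; per-section cap 2 leaves 1.
Binding limit: min(0, 1) = 0.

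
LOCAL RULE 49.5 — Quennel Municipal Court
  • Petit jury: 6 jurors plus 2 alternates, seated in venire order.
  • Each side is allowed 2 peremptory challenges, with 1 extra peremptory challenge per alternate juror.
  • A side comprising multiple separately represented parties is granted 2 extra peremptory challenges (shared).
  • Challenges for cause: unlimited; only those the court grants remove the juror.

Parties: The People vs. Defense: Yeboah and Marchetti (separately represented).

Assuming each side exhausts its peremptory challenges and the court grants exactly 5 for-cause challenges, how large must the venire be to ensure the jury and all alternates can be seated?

Seats to fill: 6 + 2 alternates = 8.
Peremptories — The People: 2 + 1×2 = 4; Defense: 2 + 1×2 + 2 = 6; total 10.
For-cause removals: 5.
Minimum venire: 8 + 10 + 5 = 23.

23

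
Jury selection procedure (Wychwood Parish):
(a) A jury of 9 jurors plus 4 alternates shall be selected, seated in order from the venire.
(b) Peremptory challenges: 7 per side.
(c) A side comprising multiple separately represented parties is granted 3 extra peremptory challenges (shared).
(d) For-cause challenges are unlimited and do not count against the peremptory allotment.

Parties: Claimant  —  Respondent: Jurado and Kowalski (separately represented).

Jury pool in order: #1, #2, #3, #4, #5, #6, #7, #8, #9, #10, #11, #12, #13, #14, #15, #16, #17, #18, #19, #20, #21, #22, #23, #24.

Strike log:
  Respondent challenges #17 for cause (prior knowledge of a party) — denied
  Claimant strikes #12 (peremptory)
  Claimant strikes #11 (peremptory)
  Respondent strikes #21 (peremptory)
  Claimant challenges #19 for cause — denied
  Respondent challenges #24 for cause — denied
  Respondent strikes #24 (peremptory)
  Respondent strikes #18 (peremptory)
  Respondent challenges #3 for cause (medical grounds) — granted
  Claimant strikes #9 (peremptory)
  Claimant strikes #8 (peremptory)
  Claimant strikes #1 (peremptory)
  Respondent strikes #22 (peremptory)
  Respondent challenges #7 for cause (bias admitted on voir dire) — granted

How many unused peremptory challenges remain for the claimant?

Claimant allotment: 7.
Claimant peremptories used: #12, #11, #9, #8, #1 — 5 (the for-cause on #19 doesn't count).
Remaining: 7 − 5 = 2.

2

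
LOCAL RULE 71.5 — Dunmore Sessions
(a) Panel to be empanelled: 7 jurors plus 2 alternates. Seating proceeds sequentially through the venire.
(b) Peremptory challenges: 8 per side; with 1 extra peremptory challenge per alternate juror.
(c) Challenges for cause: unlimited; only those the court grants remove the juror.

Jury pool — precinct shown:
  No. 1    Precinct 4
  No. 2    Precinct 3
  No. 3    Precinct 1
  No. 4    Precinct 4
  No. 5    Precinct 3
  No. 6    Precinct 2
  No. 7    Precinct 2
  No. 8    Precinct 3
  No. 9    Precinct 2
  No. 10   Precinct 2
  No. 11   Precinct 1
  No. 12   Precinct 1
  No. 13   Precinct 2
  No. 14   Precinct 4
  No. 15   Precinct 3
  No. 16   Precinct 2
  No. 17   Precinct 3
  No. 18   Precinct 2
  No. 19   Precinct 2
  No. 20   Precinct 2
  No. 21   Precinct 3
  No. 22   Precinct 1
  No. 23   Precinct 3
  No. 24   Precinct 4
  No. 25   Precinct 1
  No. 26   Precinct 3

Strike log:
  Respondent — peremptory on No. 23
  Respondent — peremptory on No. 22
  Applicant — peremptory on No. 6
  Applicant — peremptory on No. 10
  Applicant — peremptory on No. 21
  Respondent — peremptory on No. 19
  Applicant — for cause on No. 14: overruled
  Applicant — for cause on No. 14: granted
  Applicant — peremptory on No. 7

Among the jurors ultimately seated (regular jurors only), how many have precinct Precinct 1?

1

Removed: #6, #7, #10, #14, #19, #21, #22, #23.
Seated jurors 1–7: #1, #2, #3, #4, #5, #8, #9 (alternates #11, #12 not counted).
Of those, in Precinct 1: #3 → 1.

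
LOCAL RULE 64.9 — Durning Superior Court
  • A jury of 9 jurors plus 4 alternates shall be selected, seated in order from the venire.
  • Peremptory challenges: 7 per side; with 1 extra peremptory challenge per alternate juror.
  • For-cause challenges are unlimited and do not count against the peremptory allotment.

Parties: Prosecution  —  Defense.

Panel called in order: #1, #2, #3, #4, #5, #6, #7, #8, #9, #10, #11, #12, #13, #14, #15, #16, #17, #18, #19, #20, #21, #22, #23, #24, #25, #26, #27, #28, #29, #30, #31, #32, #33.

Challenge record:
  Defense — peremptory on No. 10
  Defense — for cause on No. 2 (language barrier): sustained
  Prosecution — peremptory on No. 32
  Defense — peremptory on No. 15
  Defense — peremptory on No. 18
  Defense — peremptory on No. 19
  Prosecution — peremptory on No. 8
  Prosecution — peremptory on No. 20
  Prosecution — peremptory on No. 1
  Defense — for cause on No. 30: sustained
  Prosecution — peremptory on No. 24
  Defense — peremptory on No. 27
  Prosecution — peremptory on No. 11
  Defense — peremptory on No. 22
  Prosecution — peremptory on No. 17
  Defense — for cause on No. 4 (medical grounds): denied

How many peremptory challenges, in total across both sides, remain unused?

9

Prosecution allotment: 7 base + 1 × 4 alternates = 11. Defense allotment: 7 base + 1 × 4 alternates = 11.
Prosecution peremptories used: #32, #8, #20, #1, #24, #11, #17 — 7.
Defense peremptories used: #10, #15, #18, #19, #27, #22 — 6 (for-cause on #2, #30, #4 don't count).
Remaining: (11 − 7) + (11 − 6) = 9.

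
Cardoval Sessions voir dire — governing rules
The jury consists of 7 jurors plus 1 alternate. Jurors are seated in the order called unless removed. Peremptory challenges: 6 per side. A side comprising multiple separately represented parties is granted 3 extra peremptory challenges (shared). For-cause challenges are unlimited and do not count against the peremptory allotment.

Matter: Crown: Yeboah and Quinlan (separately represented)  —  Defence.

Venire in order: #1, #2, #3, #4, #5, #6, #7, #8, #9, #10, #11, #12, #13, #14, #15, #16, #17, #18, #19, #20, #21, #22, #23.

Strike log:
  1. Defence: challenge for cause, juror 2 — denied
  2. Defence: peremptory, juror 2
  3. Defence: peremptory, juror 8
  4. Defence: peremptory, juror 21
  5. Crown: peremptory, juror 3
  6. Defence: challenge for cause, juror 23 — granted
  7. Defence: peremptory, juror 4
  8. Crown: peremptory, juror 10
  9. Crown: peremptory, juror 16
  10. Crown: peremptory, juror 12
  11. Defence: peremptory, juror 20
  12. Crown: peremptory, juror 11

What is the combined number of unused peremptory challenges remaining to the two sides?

Crown allotment: 6 base + 3 multi-party = 9. Defence allotment: 6.
Crown peremptories used: #3, #10, #16, #12, #11 — 5.
Defence peremptories used: #2, #8, #21, #4, #20 — 5 (for-cause on #2, #23 don't count).
Remaining: (9 − 5) + (6 − 5) = 5.

5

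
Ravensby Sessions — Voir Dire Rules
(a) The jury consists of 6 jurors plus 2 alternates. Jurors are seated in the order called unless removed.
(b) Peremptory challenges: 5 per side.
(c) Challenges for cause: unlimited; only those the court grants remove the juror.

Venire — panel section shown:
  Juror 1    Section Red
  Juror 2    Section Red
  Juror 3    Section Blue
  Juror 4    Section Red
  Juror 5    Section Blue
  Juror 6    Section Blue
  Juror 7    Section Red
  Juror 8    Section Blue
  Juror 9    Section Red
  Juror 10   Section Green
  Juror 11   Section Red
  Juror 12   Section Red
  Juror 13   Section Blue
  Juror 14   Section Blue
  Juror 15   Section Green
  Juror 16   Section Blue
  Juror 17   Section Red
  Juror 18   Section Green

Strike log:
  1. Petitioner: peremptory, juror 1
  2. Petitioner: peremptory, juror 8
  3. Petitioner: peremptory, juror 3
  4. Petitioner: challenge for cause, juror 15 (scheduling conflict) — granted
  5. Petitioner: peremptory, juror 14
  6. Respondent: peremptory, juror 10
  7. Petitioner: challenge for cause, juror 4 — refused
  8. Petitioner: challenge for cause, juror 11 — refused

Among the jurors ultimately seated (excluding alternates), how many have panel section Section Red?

Removed: #1, #3, #8, #10, #14, #15.
Seated jurors 1–6: #2, #4, #5, #6, #7, #9 (alternates #11, #12 not counted).
Of those, in Section Red: #2, #4, #7, #9 → 4.

4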